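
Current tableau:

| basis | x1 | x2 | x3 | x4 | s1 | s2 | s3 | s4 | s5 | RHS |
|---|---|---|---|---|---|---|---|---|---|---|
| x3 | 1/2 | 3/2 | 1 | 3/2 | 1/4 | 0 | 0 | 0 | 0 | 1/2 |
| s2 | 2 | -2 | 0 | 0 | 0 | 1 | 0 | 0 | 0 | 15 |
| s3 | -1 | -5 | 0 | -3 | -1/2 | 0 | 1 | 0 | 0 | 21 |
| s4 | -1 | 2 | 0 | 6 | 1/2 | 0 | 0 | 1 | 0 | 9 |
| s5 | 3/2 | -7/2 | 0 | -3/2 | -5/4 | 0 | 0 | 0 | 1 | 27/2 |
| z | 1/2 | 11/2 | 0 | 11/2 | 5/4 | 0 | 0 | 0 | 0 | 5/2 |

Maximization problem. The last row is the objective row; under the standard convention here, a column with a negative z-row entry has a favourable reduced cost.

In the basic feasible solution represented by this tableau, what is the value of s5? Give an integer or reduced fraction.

s5 is basic (row 5); its value is the RHS of that row: 27/2.

27/2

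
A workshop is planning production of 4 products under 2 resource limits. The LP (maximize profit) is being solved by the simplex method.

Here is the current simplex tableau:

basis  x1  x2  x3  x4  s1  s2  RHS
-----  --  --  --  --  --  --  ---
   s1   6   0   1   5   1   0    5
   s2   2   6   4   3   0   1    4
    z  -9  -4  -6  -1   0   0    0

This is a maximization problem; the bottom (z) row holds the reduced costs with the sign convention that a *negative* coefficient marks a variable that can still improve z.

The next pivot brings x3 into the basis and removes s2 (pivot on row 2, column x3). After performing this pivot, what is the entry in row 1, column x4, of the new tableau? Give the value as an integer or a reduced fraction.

17/4

Pivot element is row 2, column x3: 4.
Normalize row 2: new (row 2, x4) = 3/4 = 3/4.
row 1 ← row 1 − 1·(new row 2): 5 − 1·(3/4) = 17/4.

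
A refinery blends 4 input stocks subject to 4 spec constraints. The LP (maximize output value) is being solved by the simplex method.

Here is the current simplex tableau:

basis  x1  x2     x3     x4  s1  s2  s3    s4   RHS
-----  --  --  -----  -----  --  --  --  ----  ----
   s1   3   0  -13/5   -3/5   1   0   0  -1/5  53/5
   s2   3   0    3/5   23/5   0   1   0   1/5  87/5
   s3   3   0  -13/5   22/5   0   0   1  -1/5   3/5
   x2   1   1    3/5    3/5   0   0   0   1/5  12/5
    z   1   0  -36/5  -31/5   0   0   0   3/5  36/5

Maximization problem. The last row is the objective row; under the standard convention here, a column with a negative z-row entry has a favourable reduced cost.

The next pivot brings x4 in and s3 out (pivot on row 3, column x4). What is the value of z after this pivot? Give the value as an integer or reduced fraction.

Minimum ratio for x4: (3/5)/(22/5) = 3/22.
z changes by −(z-row coeff of x4)·ratio = −(-31/5)·(3/22) = 93/110.
New z = 36/5 + (93/110) = 177/22.

177/22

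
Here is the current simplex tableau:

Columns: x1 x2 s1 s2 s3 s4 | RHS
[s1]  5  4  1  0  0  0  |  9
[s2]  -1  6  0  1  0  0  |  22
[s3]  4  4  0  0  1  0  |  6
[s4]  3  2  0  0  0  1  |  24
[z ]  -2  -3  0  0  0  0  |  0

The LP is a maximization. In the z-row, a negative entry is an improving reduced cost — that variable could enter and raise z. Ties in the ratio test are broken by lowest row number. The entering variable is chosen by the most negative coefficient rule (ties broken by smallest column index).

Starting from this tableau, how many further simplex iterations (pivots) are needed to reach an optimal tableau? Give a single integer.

pivot: x2 in, s3 out → z = 9/2
No improving column remains; optimal.

1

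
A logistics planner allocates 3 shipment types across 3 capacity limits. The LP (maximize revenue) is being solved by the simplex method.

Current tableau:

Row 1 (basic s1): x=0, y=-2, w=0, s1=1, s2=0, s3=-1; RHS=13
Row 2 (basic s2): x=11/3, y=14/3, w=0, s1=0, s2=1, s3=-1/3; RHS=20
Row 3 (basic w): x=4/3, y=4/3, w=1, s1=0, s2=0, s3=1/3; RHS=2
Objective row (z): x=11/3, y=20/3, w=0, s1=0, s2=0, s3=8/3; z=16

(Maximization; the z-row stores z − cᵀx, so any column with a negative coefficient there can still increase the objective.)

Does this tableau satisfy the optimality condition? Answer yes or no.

yes

No objective-row coefficient is strictly negative, so no entering variable exists; the tableau is optimal.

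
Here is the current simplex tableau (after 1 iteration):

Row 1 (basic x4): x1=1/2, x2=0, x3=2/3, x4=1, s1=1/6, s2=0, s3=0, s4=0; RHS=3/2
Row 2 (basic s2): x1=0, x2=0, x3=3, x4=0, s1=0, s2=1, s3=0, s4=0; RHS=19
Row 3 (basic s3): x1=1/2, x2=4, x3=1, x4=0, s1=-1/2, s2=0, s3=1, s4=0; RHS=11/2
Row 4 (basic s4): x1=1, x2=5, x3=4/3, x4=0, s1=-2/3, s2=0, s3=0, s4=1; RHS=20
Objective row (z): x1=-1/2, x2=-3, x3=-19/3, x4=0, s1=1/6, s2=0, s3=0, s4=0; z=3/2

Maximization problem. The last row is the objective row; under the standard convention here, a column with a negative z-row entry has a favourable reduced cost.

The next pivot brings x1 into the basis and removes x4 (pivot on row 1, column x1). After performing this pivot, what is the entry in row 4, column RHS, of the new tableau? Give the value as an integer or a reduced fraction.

17

Pivot element is row 1, column x1: 1/2.
Normalize row 1: new (row 1, RHS) = (3/2)/(1/2) = 3.
row 4 ← row 4 − 1·(new row 1): 20 − 1·3 = 17.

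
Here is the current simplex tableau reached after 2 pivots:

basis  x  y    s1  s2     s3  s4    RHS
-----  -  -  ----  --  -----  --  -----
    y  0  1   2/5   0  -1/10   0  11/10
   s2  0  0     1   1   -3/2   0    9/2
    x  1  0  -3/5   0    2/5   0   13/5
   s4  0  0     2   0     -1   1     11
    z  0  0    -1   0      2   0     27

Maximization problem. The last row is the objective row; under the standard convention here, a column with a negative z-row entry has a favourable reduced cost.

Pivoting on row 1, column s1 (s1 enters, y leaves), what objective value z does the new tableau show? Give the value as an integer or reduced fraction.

Minimum ratio for s1: (11/10)/(2/5) = 11/4.
z changes by −(z-row coeff of s1)·ratio = −(-1)·(11/4) = 11/4.
New z = 27 + (11/4) = 119/4.

119/4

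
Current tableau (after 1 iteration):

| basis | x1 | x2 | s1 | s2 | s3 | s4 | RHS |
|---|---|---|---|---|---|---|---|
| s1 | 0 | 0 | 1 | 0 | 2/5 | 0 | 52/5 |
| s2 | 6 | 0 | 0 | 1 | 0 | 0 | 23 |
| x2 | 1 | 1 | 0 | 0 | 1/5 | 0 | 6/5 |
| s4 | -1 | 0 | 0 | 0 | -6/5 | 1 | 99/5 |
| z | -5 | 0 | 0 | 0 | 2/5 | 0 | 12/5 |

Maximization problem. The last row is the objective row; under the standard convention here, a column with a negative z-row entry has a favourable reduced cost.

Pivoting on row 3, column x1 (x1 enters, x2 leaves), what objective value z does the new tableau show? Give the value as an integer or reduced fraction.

42/5

Minimum ratio for x1: (6/5)/1 = 6/5.
z changes by −(z-row coeff of x1)·ratio = −(-5)·(6/5) = 6.
New z = 12/5 + 6 = 42/5.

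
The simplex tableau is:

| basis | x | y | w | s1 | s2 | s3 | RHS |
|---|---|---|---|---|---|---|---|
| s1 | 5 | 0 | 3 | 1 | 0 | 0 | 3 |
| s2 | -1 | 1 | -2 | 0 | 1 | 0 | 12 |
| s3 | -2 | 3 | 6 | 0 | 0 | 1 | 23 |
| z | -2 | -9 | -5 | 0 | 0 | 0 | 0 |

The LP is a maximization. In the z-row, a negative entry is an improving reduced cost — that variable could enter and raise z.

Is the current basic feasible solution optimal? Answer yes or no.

Column x has objective-row coefficient -2, which is negative; an improving pivot exists, so not yet optimal.

no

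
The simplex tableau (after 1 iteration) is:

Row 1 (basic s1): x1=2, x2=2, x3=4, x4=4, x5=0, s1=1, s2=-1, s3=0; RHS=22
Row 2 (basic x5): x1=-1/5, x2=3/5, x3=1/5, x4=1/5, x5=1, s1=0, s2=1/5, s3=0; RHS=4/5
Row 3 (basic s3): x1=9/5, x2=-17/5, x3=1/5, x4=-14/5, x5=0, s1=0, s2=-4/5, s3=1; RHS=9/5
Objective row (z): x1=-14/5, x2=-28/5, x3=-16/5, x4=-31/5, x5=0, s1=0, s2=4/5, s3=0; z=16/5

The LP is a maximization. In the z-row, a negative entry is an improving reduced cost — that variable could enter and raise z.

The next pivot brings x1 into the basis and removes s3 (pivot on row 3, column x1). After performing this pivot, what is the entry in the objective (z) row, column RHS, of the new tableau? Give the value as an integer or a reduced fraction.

Pivot element is row 3, column x1: 9/5.
Normalize row 3: new (row 3, RHS) = (9/5)/(9/5) = 1.
z-row ← z-row − (-14/5)·(new row 3): 16/5 − (-14/5)·1 = 6.

6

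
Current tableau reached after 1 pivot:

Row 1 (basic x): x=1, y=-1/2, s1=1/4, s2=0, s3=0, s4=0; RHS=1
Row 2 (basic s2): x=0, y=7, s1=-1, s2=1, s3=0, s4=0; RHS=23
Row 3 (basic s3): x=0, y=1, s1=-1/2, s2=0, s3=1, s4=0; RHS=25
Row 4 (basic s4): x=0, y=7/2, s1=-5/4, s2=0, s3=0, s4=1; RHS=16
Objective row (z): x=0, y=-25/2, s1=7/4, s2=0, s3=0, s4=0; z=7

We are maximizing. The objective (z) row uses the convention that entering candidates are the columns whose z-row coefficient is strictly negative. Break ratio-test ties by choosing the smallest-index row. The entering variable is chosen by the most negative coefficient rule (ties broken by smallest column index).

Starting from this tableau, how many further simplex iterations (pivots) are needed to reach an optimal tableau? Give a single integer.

pivot: y in, s2 out → z = 673/14
pivot: s1 in, x out → z = 243/5
No improving column remains; optimal.

2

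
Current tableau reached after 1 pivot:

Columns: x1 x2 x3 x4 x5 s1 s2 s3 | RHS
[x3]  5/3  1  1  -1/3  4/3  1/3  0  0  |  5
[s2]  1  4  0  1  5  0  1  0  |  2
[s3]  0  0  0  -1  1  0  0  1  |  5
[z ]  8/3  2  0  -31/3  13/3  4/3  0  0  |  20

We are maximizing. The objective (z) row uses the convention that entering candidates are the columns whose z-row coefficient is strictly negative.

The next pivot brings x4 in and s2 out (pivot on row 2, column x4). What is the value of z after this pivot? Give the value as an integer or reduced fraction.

122/3

Minimum ratio for x4: 2/1 = 2.
z changes by −(z-row coeff of x4)·ratio = −(-31/3)·2 = 62/3.
New z = 20 + (62/3) = 122/3.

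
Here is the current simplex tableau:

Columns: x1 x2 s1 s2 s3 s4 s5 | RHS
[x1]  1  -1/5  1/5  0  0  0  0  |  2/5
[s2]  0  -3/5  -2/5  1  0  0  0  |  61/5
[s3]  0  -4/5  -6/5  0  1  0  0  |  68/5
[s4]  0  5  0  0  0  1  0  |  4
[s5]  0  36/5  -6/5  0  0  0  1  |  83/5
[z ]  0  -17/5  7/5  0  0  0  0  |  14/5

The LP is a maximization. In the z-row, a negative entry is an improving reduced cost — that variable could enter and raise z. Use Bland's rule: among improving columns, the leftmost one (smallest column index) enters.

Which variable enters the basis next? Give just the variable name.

Objective-row coefficients: x1: 0, x2: -17/5, s1: 7/5, s2: 0, s3: 0, s4: 0, s5: 0.
Improving columns: x2. Bland's rule picks the smallest column index → x2.

x2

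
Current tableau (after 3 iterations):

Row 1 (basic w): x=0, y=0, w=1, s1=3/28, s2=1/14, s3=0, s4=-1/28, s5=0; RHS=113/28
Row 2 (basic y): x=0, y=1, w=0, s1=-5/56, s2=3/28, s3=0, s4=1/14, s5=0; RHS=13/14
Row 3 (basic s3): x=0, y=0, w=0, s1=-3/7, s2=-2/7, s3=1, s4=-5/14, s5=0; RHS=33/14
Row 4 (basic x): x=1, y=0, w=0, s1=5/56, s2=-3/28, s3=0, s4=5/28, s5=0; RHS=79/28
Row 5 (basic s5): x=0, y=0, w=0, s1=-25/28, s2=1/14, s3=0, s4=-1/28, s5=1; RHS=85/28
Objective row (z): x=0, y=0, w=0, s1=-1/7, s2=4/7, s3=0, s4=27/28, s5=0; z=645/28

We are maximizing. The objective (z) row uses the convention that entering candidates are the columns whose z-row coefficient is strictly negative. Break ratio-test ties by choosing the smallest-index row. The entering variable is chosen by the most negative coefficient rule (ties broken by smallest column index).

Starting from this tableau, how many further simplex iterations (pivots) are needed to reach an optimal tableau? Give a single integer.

pivot: s1 in, x out → z = 551/20
No improving column remains; optimal.

1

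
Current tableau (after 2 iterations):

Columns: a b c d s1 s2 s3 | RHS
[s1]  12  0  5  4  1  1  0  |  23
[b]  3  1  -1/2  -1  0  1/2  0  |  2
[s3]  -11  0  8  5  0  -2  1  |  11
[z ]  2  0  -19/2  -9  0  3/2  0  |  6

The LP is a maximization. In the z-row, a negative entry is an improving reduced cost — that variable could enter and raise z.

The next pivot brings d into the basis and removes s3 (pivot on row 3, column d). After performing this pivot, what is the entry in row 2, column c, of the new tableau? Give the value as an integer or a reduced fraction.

11/10

Pivot element is row 3, column d: 5.
Normalize row 3: new (row 3, c) = 8/5 = 8/5.
row 2 ← row 2 − (-1)·(new row 3): -1/2 − (-1)·(8/5) = 11/10.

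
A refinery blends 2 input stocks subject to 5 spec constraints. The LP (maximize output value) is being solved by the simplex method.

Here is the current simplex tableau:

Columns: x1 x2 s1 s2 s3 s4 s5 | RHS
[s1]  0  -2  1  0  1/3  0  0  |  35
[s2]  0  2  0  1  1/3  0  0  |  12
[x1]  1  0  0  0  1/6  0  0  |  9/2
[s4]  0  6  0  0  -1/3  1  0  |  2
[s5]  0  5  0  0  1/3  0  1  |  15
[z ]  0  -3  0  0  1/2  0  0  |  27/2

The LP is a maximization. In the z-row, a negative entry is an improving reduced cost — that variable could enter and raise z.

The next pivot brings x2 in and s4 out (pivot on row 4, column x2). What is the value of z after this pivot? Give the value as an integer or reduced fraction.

29/2

Minimum ratio for x2: 2/6 = 1/3.
z changes by −(z-row coeff of x2)·ratio = −(-3)·(1/3) = 1.
New z = 27/2 + 1 = 29/2.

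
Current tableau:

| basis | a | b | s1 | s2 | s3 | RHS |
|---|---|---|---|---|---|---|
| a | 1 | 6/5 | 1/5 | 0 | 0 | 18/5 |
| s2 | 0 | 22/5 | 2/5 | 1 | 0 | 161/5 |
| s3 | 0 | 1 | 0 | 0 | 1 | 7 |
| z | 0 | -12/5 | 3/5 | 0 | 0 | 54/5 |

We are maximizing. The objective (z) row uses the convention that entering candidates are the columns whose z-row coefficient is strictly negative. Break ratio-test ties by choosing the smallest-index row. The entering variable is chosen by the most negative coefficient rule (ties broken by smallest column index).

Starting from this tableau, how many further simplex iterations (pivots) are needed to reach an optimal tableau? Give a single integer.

1

pivot: b in, a out → z = 18
No improving column remains; optimal.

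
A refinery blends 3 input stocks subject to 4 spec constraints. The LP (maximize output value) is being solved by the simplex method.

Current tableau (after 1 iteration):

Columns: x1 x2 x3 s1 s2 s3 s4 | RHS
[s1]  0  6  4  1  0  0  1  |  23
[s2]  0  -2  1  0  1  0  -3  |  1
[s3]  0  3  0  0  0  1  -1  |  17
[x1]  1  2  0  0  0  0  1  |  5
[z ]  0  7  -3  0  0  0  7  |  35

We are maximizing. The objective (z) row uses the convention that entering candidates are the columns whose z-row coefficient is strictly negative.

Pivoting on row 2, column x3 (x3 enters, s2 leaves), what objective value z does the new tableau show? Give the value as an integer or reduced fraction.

38

Minimum ratio for x3: 1/1 = 1.
z changes by −(z-row coeff of x3)·ratio = −(-3)·1 = 3.
New z = 35 + 3 = 38.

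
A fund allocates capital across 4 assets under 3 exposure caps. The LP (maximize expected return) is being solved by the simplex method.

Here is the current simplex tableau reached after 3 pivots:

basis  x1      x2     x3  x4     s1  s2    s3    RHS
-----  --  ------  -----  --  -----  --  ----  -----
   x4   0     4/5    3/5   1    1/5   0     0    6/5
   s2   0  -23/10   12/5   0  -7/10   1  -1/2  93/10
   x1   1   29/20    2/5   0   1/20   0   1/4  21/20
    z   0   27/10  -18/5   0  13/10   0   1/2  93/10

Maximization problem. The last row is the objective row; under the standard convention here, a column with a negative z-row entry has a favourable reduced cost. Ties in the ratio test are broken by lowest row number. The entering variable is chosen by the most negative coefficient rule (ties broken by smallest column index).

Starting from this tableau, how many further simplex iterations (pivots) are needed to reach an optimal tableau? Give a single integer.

pivot: x3 in, x4 out → z = 33/2
No improving column remains; optimal.

1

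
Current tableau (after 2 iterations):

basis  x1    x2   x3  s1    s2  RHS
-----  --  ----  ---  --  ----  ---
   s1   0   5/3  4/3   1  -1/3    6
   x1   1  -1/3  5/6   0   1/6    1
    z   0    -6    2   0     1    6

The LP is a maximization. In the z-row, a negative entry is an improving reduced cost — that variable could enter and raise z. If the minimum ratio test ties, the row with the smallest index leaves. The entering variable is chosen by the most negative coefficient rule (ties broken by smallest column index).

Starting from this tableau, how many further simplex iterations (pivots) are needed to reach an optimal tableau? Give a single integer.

pivot: x2 in, s1 out → z = 138/5
pivot: s2 in, x1 out → z = 32
No improving column remains; optimal.

2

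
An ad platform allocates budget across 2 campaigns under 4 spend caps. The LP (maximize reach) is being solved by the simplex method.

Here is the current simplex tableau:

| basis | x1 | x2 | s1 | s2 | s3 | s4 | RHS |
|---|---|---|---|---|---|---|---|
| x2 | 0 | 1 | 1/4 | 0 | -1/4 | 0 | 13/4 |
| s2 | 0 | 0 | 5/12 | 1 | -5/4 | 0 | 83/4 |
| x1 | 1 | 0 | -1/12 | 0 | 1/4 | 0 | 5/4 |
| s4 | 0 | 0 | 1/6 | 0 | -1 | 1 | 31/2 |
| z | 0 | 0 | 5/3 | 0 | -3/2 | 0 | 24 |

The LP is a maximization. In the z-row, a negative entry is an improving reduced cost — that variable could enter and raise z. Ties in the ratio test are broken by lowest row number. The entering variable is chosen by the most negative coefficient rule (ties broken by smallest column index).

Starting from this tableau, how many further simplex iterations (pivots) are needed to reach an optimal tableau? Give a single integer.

pivot: s3 in, x1 out → z = 63/2
No improving column remains; optimal.

1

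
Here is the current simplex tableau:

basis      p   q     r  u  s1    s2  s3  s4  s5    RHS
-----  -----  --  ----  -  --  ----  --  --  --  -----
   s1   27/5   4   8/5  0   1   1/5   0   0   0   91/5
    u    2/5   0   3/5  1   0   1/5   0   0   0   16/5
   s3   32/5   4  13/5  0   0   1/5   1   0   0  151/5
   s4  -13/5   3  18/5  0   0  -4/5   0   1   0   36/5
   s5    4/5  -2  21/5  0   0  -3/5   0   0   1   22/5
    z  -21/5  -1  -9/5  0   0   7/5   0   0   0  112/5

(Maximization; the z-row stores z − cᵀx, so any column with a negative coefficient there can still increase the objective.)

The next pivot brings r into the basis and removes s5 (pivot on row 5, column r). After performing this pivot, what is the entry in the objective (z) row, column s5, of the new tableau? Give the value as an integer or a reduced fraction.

Pivot element is row 5, column r: 21/5.
Normalize row 5: new (row 5, s5) = 1/(21/5) = 5/21.
z-row ← z-row − (-9/5)·(new row 5): 0 − (-9/5)·(5/21) = 3/7.

3/7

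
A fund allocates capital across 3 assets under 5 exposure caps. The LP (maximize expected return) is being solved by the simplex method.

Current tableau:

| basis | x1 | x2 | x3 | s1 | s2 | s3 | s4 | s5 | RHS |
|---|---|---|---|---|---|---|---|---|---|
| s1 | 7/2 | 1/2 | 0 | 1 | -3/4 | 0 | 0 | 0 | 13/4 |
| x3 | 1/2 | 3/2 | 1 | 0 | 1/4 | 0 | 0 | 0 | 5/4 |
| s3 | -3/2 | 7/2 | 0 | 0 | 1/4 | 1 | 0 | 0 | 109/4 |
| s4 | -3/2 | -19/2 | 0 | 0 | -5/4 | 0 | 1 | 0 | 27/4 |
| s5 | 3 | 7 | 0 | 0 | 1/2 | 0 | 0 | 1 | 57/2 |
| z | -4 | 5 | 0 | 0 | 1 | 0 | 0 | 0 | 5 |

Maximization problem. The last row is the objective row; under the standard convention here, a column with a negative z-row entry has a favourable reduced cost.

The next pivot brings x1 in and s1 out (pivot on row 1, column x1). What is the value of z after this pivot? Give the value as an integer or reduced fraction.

Minimum ratio for x1: (13/4)/(7/2) = 13/14.
z changes by −(z-row coeff of x1)·ratio = −(-4)·(13/14) = 26/7.
New z = 5 + (26/7) = 61/7.

61/7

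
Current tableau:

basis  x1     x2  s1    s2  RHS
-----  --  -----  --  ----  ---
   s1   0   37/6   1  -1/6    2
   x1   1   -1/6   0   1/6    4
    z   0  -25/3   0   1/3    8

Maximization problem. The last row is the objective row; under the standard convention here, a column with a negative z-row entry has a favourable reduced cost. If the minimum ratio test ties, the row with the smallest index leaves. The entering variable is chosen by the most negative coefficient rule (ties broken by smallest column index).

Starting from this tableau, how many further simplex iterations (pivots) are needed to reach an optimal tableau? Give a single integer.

1

pivot: x2 in, s1 out → z = 396/37
No improving column remains; optimal.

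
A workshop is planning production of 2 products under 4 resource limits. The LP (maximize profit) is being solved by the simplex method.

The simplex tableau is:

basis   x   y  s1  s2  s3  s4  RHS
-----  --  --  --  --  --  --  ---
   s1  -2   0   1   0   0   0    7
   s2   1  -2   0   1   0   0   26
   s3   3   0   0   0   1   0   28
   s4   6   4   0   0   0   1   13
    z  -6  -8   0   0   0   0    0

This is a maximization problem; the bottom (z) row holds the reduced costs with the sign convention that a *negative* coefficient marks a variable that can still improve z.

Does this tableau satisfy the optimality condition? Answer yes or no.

Column x has objective-row coefficient -6, which is negative; an improving pivot exists, so not yet optimal.

no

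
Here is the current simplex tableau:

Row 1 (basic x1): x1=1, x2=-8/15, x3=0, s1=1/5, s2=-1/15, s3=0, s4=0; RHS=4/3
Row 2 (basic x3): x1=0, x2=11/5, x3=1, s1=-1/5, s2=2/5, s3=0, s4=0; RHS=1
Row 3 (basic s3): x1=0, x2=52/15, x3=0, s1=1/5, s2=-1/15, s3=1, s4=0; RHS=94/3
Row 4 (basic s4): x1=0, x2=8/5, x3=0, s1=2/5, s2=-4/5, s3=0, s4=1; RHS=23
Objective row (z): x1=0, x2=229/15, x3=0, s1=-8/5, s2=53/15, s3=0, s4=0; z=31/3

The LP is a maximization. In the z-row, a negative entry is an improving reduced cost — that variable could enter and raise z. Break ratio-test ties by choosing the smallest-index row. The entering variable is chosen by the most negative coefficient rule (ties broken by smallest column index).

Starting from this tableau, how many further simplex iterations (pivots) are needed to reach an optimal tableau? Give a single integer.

1

pivot: s1 in, x1 out → z = 21
No improving column remains; optimal.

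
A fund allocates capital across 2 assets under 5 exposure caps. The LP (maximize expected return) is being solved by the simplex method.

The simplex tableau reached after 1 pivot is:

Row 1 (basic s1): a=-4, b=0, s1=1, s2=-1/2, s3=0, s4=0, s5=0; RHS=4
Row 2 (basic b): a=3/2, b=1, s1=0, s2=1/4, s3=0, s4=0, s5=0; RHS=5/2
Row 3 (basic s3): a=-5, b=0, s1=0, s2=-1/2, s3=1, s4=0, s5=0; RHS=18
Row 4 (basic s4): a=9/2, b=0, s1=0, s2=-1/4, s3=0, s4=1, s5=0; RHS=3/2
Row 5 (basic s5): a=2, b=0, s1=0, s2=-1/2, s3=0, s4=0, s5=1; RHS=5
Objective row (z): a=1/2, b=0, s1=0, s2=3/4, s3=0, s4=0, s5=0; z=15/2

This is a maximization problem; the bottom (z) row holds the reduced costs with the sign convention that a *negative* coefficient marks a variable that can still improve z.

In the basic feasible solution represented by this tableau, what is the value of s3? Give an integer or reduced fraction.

s3 is basic (row 3); its value is the RHS of that row: 18.

18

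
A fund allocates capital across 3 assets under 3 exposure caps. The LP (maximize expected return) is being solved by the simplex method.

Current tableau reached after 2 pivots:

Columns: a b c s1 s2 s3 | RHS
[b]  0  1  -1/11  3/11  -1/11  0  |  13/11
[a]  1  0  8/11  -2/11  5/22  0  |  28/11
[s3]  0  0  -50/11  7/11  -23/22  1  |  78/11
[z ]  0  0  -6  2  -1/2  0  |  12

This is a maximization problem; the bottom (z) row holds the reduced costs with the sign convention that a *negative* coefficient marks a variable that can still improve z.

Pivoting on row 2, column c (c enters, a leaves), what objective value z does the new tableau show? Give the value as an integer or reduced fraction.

Minimum ratio for c: (28/11)/(8/11) = 7/2.
z changes by −(z-row coeff of c)·ratio = −(-6)·(7/2) = 21.
New z = 12 + 21 = 33.

33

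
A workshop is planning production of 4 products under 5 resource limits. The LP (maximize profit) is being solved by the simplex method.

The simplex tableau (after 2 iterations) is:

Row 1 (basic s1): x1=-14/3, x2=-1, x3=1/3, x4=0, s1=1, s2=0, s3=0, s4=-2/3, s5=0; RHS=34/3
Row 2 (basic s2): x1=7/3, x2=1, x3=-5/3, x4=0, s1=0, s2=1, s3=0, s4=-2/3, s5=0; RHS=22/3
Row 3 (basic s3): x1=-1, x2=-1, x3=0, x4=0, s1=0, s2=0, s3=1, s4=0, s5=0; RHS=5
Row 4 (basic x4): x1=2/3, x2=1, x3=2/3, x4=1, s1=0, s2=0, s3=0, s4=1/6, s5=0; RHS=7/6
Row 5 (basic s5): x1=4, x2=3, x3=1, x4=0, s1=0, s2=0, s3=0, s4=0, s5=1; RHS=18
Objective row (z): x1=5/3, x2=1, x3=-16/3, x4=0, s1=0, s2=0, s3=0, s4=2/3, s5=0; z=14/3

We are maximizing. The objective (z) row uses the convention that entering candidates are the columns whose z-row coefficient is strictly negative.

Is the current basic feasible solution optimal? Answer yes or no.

no

Column x3 has objective-row coefficient -16/3, which is negative; an improving pivot exists, so not yet optimal.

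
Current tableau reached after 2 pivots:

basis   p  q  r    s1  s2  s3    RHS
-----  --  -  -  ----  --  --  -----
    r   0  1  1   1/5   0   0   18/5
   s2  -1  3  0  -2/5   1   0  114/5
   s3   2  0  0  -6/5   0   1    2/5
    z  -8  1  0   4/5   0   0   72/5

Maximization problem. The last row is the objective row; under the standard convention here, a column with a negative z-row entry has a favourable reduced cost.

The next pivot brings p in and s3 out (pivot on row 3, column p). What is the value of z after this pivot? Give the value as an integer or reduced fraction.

Minimum ratio for p: (2/5)/2 = 1/5.
z changes by −(z-row coeff of p)·ratio = −(-8)·(1/5) = 8/5.
New z = 72/5 + (8/5) = 16.

16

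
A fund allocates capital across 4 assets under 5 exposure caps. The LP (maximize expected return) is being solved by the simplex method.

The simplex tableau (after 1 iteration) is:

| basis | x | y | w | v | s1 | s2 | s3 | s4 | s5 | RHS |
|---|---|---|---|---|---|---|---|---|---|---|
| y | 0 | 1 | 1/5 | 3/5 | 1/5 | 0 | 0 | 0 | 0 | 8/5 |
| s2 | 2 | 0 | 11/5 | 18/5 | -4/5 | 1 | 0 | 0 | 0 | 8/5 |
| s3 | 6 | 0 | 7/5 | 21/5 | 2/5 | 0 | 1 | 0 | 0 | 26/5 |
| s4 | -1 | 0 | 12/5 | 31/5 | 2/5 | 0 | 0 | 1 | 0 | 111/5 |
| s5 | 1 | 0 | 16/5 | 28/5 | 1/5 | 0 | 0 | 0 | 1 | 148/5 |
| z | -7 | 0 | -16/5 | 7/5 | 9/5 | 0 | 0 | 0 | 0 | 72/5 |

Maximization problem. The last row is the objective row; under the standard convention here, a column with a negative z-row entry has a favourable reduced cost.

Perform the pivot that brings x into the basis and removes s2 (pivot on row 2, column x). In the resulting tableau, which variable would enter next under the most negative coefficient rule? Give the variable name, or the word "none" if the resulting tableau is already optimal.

s1

Pivot element 2. New z-row = old z-row − (-7)·(row 2/2).
Updated z-row coefficients: x: 0, y: 0, w: 9/2, v: 14, s1: -1, s2: 7/2, s3: 0, s4: 0, s5: 0.
The most negative is -1 in column s1, so s1 would enter next.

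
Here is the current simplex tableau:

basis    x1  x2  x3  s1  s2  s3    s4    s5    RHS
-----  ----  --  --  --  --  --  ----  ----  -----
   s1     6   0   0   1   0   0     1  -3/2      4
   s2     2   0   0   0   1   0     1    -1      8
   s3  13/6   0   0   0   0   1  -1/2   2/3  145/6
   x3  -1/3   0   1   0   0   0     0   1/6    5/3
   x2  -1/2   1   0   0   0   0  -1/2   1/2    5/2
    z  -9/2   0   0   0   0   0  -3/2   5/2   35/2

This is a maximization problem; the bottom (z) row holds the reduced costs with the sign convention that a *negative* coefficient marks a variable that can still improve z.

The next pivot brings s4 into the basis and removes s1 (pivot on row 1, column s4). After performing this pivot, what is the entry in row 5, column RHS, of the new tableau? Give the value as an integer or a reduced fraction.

9/2

Pivot element is row 1, column s4: 1.
Normalize row 1: new (row 1, RHS) = 4/1 = 4.
row 5 ← row 5 − (-1/2)·(new row 1): 5/2 − (-1/2)·4 = 9/2.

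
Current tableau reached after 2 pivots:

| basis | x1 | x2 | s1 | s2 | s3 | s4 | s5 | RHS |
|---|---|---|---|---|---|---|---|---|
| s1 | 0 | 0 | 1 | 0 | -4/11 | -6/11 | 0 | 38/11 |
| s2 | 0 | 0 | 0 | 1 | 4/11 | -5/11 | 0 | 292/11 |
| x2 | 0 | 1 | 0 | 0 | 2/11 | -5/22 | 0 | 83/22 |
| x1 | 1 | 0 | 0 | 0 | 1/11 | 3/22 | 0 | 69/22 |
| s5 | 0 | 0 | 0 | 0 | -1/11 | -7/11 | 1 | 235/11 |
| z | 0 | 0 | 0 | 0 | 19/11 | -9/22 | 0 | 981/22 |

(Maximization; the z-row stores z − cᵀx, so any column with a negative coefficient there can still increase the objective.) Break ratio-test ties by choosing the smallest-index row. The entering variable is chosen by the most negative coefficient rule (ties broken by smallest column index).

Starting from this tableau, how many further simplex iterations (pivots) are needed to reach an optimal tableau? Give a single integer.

pivot: s4 in, x1 out → z = 54
No improving column remains; optimal.

1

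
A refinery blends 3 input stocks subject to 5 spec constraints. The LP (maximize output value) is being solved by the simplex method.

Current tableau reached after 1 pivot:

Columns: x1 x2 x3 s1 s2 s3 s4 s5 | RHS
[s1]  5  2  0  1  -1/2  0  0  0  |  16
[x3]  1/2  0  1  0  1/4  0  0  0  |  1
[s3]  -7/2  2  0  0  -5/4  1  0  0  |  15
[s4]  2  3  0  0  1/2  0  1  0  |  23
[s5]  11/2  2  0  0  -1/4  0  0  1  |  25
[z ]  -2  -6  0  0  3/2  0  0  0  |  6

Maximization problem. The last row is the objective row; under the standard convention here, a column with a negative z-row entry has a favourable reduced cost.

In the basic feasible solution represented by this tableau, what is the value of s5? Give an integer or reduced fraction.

25

s5 is basic (row 5); its value is the RHS of that row: 25.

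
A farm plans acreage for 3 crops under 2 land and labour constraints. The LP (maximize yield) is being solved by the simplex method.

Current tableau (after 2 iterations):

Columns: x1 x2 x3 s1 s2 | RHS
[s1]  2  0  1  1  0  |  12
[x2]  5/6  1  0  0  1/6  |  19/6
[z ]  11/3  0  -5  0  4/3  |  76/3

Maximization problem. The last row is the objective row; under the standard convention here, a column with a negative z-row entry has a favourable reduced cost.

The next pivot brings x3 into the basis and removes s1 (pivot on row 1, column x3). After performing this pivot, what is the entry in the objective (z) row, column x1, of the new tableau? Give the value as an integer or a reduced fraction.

41/3

Pivot element is row 1, column x3: 1.
Normalize row 1: new (row 1, x1) = 2/1 = 2.
z-row ← z-row − (-5)·(new row 1): 11/3 − (-5)·2 = 41/3.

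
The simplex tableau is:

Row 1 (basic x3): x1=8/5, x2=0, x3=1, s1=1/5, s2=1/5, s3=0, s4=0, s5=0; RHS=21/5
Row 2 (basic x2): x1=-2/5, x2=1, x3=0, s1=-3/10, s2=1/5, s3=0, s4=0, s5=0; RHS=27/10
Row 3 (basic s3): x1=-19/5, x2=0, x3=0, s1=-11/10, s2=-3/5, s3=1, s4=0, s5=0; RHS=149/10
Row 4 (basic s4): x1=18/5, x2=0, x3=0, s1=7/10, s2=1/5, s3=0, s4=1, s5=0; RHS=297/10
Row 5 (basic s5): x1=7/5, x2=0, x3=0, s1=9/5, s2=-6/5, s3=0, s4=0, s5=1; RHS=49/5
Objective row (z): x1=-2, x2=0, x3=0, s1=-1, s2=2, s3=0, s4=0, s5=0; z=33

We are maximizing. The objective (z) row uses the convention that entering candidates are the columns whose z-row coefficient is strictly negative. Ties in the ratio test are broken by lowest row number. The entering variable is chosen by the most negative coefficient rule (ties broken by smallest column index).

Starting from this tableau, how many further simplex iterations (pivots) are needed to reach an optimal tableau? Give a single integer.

pivot: x1 in, x3 out → z = 153/4
pivot: s1 in, s5 out → z = 534/13
No improving column remains; optimal.

2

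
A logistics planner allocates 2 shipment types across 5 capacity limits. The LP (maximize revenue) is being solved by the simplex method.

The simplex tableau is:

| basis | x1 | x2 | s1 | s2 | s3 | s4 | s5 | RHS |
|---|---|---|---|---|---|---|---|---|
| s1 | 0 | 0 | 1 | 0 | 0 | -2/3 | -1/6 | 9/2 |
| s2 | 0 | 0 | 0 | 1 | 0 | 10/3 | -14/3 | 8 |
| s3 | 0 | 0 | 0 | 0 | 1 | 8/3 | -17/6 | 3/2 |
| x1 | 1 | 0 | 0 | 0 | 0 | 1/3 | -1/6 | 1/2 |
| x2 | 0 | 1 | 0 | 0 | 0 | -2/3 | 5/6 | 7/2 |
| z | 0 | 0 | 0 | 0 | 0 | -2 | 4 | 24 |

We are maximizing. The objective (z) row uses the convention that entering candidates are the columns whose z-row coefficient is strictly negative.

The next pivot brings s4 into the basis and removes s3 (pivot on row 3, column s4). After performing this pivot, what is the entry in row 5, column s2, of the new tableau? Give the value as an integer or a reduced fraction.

Pivot element is row 3, column s4: 8/3.
Normalize row 3: new (row 3, s2) = 0/(8/3) = 0.
row 5 ← row 5 − (-2/3)·(new row 3): 0 − (-2/3)·0 = 0.

0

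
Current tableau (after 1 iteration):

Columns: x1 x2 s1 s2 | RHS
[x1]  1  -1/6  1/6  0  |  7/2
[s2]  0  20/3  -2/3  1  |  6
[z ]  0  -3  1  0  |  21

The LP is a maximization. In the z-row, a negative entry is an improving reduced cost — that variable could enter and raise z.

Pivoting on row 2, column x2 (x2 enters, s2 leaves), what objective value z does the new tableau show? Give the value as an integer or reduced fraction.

237/10

Minimum ratio for x2: 6/(20/3) = 9/10.
z changes by −(z-row coeff of x2)·ratio = −(-3)·(9/10) = 27/10.
New z = 21 + (27/10) = 237/10.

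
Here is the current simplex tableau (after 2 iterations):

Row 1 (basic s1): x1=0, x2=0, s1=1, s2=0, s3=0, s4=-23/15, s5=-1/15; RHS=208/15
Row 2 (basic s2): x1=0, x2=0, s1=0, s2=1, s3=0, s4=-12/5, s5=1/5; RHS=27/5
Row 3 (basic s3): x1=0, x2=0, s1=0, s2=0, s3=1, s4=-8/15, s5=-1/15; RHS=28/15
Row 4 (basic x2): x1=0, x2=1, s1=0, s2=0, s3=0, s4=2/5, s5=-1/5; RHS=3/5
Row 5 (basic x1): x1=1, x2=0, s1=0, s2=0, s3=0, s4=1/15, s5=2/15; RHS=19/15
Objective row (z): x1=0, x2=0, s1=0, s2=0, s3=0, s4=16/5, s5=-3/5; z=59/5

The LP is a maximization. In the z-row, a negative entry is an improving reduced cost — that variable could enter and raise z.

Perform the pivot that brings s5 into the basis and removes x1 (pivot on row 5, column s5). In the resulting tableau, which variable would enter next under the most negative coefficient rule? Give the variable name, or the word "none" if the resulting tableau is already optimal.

Pivot element 2/15. New z-row = old z-row − (-3/5)·(row 5/(2/15)).
Updated z-row coefficients: x1: 9/2, x2: 0, s1: 0, s2: 0, s3: 0, s4: 7/2, s5: 0.
No coefficient is strictly negative; the tableau after this pivot is optimal.

none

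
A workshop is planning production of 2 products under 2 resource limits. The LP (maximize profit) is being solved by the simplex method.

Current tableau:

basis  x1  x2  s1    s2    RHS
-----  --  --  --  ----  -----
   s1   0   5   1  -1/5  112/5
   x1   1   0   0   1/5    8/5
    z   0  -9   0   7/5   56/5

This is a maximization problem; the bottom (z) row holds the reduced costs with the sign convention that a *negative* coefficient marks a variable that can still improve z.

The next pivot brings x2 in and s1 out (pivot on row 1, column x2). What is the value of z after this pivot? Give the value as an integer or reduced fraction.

1288/25

Minimum ratio for x2: (112/5)/5 = 112/25.
z changes by −(z-row coeff of x2)·ratio = −(-9)·(112/25) = 1008/25.
New z = 56/5 + (1008/25) = 1288/25.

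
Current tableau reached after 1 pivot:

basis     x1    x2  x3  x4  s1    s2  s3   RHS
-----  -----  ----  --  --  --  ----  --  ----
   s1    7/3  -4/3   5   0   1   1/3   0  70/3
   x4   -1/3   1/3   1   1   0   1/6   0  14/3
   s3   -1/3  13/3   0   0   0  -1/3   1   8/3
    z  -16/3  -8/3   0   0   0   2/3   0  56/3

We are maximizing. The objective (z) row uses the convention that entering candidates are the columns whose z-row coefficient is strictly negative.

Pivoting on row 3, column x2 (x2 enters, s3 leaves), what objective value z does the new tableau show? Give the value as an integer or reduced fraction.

264/13

Minimum ratio for x2: (8/3)/(13/3) = 8/13.
z changes by −(z-row coeff of x2)·ratio = −(-8/3)·(8/13) = 64/39.
New z = 56/3 + (64/39) = 264/13.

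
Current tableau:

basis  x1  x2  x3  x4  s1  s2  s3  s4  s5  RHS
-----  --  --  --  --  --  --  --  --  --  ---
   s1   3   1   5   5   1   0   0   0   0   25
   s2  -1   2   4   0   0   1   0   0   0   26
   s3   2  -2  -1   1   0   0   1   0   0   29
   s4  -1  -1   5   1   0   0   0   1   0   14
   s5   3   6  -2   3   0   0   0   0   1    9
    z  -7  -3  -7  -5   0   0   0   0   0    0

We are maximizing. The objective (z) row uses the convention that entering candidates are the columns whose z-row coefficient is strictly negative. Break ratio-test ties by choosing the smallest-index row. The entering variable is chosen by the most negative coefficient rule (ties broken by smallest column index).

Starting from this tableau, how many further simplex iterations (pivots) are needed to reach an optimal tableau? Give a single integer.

pivot: x1 in, s5 out → z = 21
pivot: x3 in, s1 out → z = 143/3
No improving column remains; optimal.

2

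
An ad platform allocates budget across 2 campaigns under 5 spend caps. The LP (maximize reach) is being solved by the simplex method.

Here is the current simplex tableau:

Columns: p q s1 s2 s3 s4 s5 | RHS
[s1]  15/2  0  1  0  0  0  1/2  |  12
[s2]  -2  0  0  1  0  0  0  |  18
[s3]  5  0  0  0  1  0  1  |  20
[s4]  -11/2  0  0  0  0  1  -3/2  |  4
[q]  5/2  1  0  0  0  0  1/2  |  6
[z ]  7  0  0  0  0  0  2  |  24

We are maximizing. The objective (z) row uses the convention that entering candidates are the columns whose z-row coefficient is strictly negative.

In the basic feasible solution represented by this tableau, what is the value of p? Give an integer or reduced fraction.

0

p is nonbasic (not in the basis column), so its value in the current BFS is 0.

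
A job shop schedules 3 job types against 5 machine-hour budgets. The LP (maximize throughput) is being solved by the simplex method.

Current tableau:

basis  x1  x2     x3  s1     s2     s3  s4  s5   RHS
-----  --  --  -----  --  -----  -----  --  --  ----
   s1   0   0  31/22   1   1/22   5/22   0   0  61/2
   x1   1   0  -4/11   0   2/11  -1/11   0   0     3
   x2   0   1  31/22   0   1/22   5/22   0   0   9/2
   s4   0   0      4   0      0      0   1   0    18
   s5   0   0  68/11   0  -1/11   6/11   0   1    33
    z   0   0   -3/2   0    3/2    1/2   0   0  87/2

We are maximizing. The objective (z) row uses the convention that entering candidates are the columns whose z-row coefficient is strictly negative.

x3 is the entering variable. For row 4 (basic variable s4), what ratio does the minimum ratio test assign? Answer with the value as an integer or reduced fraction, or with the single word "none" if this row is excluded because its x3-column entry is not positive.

Ratio = RHS / (x3 entry) = 18 / 4 = 9/2.

9/2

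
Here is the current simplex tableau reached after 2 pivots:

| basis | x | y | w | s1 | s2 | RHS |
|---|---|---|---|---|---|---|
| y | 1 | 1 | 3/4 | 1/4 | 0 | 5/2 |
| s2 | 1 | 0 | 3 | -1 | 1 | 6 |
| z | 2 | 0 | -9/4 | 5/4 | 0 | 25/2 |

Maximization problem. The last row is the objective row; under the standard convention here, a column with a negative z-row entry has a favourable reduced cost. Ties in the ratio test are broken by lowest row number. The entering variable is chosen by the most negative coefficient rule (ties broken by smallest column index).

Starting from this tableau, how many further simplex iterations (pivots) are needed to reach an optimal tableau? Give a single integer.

pivot: w in, s2 out → z = 17
No improving column remains; optimal.

1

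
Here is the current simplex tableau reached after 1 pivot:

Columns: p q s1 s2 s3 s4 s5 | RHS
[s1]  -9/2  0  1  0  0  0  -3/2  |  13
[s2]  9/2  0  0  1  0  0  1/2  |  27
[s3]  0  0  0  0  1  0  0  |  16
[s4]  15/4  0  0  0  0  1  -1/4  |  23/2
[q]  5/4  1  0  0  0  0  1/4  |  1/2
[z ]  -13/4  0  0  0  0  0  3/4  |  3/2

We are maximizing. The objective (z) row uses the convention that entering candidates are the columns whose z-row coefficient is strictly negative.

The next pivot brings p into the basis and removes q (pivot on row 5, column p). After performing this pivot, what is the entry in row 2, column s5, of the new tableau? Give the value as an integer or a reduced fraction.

-2/5

Pivot element is row 5, column p: 5/4.
Normalize row 5: new (row 5, s5) = (1/4)/(5/4) = 1/5.
row 2 ← row 2 − (9/2)·(new row 5): 1/2 − (9/2)·(1/5) = -2/5.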